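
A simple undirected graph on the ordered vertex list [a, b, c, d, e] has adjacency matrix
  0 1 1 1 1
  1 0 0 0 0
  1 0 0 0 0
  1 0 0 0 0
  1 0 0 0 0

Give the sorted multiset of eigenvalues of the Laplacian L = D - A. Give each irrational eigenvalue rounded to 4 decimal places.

[0, 1, 1, 1, 5]

With the vertex order [a, b, c, d, e], the degrees are [4, 1, 1, 1, 1], giving D = diag(4, 1, 1, 1, 1) and L = D - A. The multiplicity of 0 as a Laplacian eigenvalue equals the number of connected components. The single zero eigenvalue shows the graph is connected.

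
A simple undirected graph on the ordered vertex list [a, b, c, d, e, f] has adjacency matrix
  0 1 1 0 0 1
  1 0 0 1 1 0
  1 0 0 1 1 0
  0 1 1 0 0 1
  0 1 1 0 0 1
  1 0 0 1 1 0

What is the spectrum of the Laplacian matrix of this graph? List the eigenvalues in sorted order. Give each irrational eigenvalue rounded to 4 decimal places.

[0, 3, 3, 3, 3, 6]

With the vertex order [a, b, c, d, e, f], the degrees are [3, 3, 3, 3, 3, 3], giving D = diag(3, 3, 3, 3, 3, 3) and L = D - A. Diagonalising L (or applying a numerical eigensolver to the 6x6 matrix) gives the spectrum above. The single zero eigenvalue shows the graph is connected. By the matrix-tree theorem the graph has (1/6) * product of the nonzero eigenvalues = 81 spanning trees.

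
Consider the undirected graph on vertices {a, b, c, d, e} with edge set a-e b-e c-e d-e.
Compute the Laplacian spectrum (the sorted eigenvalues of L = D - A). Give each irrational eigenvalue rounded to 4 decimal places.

With the vertex order [a, b, c, d, e], the degrees are [1, 1, 1, 1, 4], giving D = diag(1, 1, 1, 1, 4) and L = D - A. The multiplicity of 0 as a Laplacian eigenvalue equals the number of connected components. By the matrix-tree theorem the graph has (1/5) * product of the nonzero eigenvalues = 1 spanning tree.

[0, 1, 1, 1, 5]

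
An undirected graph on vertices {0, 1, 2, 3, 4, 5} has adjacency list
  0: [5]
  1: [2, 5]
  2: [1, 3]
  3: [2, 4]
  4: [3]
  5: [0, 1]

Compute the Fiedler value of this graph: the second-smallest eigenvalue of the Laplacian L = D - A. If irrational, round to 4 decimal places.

0.2679

Each diagonal entry of L is the vertex degree and each off-diagonal entry is -1 where an edge is present, 0 otherwise; in the order [0, 1, 2, 3, 4, 5] the diagonal is [1, 2, 2, 2, 1, 2]. The smallest Laplacian eigenvalue is always 0. The next one, lambda_2 = 0.2679, measures how hard the graph is to disconnect: larger values mean better connectivity. The largest eigenvalue, 3.7321, is at most the vertex count 6.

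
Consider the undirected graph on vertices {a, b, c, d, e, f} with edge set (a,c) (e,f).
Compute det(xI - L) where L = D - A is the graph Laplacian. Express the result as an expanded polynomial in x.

x^6 - 4x^5 + 4x^4

Each diagonal entry of L is the vertex degree and each off-diagonal entry is -1 where an edge is present, 0 otherwise; in the order [a, b, c, d, e, f] the diagonal is [1, 0, 1, 0, 1, 1]. Computing det(xI - L) by cofactor expansion (or equivalently via sum-over-permutations) gives x^6 - 4x^5 + 4x^4. Since p(0) = det(-L) = 0, x divides p(x). The largest eigenvalue, 2, is at most the vertex count 6.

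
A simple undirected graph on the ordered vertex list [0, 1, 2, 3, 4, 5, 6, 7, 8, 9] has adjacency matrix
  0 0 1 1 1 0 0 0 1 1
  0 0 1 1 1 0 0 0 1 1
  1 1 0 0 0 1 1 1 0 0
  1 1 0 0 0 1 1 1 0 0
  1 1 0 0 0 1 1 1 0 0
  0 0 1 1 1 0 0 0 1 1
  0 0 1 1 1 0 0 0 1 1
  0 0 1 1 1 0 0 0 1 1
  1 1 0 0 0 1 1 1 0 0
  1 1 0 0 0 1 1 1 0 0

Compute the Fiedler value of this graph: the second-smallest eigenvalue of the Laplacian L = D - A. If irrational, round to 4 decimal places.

5

With the vertex order [0, 1, 2, 3, 4, 5, 6, 7, 8, 9], the degrees are [5, 5, 5, 5, 5, 5, 5, 5, 5, 5], giving D = diag(5, 5, 5, 5, 5, 5, 5, 5, 5, 5) and L = D - A. The sorted Laplacian eigenvalues are [0, 5, 5, 5, 5, 5, 5, 5, 5, 10]; the algebraic connectivity is the second entry, 5.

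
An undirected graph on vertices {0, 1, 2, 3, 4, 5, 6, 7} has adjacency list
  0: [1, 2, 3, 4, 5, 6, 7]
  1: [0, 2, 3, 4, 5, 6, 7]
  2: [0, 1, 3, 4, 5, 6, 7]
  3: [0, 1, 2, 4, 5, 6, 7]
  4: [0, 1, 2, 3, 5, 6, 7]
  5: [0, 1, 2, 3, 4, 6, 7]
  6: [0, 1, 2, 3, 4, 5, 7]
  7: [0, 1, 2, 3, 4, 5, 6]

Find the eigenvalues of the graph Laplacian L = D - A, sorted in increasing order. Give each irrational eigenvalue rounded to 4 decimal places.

Reading degrees in the order [0, 1, 2, 3, 4, 5, 6, 7] gives [7, 7, 7, 7, 7, 7, 7, 7]; set D = diag(7, 7, 7, 7, 7, 7, 7, 7) and form L = D - A. L is symmetric positive semidefinite, so every eigenvalue is real and nonnegative. The single zero eigenvalue shows the graph is connected. By the matrix-tree theorem the graph has (1/8) * product of the nonzero eigenvalues = 262144 spanning trees. The eigenvalues sum to 56, which equals trace(L) = 2|E|.

[0, 8, 8, 8, 8, 8, 8, 8]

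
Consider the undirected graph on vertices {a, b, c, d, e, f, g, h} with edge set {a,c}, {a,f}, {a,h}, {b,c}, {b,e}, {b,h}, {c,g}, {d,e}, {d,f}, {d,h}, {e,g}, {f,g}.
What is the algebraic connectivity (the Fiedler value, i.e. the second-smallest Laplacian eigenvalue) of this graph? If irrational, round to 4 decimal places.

With the vertex order [a, b, c, d, e, f, g, h], the degrees are [3, 3, 3, 3, 3, 3, 3, 3], giving D = diag(3, 3, 3, 3, 3, 3, 3, 3) and L = D - A. The smallest Laplacian eigenvalue is always 0. The next one, lambda_2 = 2, measures how hard the graph is to disconnect: larger values mean better connectivity.

2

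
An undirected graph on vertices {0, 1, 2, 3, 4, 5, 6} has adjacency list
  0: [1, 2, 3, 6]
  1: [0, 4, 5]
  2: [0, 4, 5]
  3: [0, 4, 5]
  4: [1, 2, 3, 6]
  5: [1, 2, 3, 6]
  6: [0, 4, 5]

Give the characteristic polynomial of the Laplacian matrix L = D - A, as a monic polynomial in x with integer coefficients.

x^7 - 24x^6 + 234x^5 - 1192x^4 + 3357x^3 - 4968x^2 + 3024x

With the vertex order [0, 1, 2, 3, 4, 5, 6], the degrees are [4, 3, 3, 3, 4, 4, 3], giving D = diag(4, 3, 3, 3, 4, 4, 3) and L = D - A. L has integer entries, so p(x) = det(xI - L) has integer coefficients. Expanding the determinant yields x^7 - 24x^6 + 234x^5 - 1192x^4 + 3357x^3 - 4968x^2 + 3024x. Since p(0) = det(-L) = 0, x divides p(x). The eigenvalues sum to 24, which equals trace(L) = 2|E|. There is one zero in the spectrum, matching the 1 component.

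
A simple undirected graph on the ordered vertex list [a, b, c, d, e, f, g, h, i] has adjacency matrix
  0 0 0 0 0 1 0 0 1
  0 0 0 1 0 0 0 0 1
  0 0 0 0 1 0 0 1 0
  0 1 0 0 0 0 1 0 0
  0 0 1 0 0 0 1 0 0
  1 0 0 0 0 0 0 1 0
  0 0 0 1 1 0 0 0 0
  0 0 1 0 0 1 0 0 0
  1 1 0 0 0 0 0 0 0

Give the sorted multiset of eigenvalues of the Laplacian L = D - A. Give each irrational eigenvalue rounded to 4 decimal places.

[0, 0.4679, 0.4679, 1.6527, 1.6527, 3, 3, 3.8794, 3.8794]

With the vertex order [a, b, c, d, e, f, g, h, i], the degrees are [2, 2, 2, 2, 2, 2, 2, 2, 2], giving D = diag(2, 2, 2, 2, 2, 2, 2, 2, 2) and L = D - A. L is symmetric positive semidefinite, so every eigenvalue is real and nonnegative. By the matrix-tree theorem the graph has (1/9) * product of the nonzero eigenvalues = 9 spanning trees. The eigenvalues sum to 18, which equals trace(L) = 2|E|.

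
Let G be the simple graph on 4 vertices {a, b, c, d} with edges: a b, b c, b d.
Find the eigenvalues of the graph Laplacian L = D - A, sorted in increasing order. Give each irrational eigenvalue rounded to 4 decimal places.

Each diagonal entry of L is the vertex degree and each off-diagonal entry is -1 where an edge is present, 0 otherwise; in the order [a, b, c, d] the diagonal is [1, 3, 1, 1]. The multiplicity of 0 as a Laplacian eigenvalue equals the number of connected components. The single zero eigenvalue shows the graph is connected. The largest eigenvalue, 4, is at most the vertex count 4.

[0, 1, 1, 4]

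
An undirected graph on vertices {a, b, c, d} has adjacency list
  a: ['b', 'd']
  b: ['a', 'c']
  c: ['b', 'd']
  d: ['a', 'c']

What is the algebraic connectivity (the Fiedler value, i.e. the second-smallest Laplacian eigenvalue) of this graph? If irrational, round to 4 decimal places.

Reading degrees in the order [a, b, c, d] gives [2, 2, 2, 2]; set D = diag(2, 2, 2, 2) and form L = D - A. The smallest Laplacian eigenvalue is always 0. The next one, lambda_2 = 2, measures how hard the graph is to disconnect: larger values mean better connectivity. The largest eigenvalue, 4, is at most the vertex count 4. By the matrix-tree theorem the graph has (1/4) * product of the nonzero eigenvalues = 4 spanning trees.

2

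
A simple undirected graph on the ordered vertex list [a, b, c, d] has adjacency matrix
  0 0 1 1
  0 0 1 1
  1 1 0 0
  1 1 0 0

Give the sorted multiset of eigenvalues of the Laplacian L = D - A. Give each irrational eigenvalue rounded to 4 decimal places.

With the vertex order [a, b, c, d], the degrees are [2, 2, 2, 2], giving D = diag(2, 2, 2, 2) and L = D - A. Diagonalising L (or applying a numerical eigensolver to the 4x4 matrix) gives the spectrum above. The single zero eigenvalue shows the graph is connected.

[0, 2, 2, 4]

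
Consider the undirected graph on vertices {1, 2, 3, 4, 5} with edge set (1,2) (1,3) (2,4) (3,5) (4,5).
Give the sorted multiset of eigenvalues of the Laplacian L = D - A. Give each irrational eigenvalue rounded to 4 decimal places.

Each diagonal entry of L is the vertex degree and each off-diagonal entry is -1 where an edge is present, 0 otherwise; in the order [1, 2, 3, 4, 5] the diagonal is [2, 2, 2, 2, 2]. The multiplicity of 0 as a Laplacian eigenvalue equals the number of connected components. There is one zero in the spectrum, matching the 1 component.

[0, 1.3820, 1.3820, 3.6180, 3.6180]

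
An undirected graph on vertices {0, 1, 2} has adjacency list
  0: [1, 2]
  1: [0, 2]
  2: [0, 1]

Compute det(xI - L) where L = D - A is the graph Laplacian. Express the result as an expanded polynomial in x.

x^3 - 6x^2 + 9x

With the vertex order [0, 1, 2], the degrees are [2, 2, 2], giving D = diag(2, 2, 2) and L = D - A. Computing det(xI - L) by cofactor expansion (or equivalently via sum-over-permutations) gives x^3 - 6x^2 + 9x. The coefficient of x^2 equals -trace(L) = -6, matching the sum of degrees. The eigenvalues sum to 6, which equals trace(L) = 2|E|. The largest eigenvalue, 3, is at most the vertex count 3.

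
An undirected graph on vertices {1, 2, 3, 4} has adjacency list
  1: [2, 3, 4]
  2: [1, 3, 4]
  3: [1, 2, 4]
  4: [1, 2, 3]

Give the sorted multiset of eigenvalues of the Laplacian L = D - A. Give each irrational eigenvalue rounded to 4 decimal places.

[0, 4, 4, 4]

Reading degrees in the order [1, 2, 3, 4] gives [3, 3, 3, 3]; set D = diag(3, 3, 3, 3) and form L = D - A. L is symmetric positive semidefinite, so every eigenvalue is real and nonnegative. The single zero eigenvalue shows the graph is connected. The largest eigenvalue, 4, is at most the vertex count 4.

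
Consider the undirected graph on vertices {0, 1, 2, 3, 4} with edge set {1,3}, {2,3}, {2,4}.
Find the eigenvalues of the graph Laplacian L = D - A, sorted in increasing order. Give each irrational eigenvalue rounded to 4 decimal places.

With the vertex order [0, 1, 2, 3, 4], the degrees are [0, 1, 2, 2, 1], giving D = diag(0, 1, 2, 2, 1) and L = D - A. Since every row of L sums to 0, the all-ones vector is in the kernel and 0 is an eigenvalue. The 2 zero eigenvalues correspond to the 2 connected components. The largest eigenvalue, 3.4142, is at most the vertex count 5. The eigenvalues sum to 6, which equals trace(L) = 2|E|.

[0, 0, 0.5858, 2, 3.4142]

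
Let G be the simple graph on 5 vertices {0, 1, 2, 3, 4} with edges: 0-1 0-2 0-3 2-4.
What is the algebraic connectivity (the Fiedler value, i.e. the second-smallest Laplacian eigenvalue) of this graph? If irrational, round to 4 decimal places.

0.5188

Reading degrees in the order [0, 1, 2, 3, 4] gives [3, 1, 2, 1, 1]; set D = diag(3, 1, 2, 1, 1) and form L = D - A. Computing the eigenvalues of L and sorting gives [0, 0.5188, 1, 2.3111, 4.1701]. The Fiedler value lambda_2 = 0.5188 is strictly positive, so the graph is connected. There is one zero in the spectrum, matching the 1 component. The eigenvalues sum to 8, which equals trace(L) = 2|E|.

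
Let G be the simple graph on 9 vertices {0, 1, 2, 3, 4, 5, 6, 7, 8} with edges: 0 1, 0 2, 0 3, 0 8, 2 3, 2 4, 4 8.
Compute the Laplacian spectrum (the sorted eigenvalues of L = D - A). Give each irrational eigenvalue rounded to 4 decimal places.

Each diagonal entry of L is the vertex degree and each off-diagonal entry is -1 where an edge is present, 0 otherwise; in the order [0, 1, 2, 3, 4, 5, 6, 7, 8] the diagonal is [4, 1, 3, 2, 2, 0, 0, 0, 2]. L is symmetric positive semidefinite, so every eigenvalue is real and nonnegative. The 4 zero eigenvalues correspond to the 4 connected components. The eigenvalues sum to 14, which equals trace(L) = 2|E|.

[0, 0, 0, 0, 0.8817, 1.4506, 2.5341, 3.8647, 5.2688]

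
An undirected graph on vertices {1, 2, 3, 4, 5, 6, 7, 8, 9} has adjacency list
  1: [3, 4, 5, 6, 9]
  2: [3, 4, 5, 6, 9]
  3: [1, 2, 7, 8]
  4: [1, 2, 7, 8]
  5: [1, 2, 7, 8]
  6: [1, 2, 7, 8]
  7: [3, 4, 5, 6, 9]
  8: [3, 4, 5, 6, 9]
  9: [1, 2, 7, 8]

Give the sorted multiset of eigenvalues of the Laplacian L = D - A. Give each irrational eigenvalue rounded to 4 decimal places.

With the vertex order [1, 2, 3, 4, 5, 6, 7, 8, 9], the degrees are [5, 5, 4, 4, 4, 4, 5, 5, 4], giving D = diag(5, 5, 4, 4, 4, 4, 5, 5, 4) and L = D - A. Diagonalising L (or applying a numerical eigensolver to the 9x9 matrix) gives the spectrum above.

[0, 4, 4, 4, 4, 5, 5, 5, 9]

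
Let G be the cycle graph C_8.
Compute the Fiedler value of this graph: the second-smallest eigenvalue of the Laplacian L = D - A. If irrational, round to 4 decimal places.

The graph has 8 vertices and degree multiset [2, 2, 2, 2, 2, 2, 2, 2]; D is the diagonal matrix of degrees and L = D - A. The smallest Laplacian eigenvalue is always 0. The next one, lambda_2 = 0.5858, measures how hard the graph is to disconnect: larger values mean better connectivity. There is one zero in the spectrum, matching the 1 component.

0.5858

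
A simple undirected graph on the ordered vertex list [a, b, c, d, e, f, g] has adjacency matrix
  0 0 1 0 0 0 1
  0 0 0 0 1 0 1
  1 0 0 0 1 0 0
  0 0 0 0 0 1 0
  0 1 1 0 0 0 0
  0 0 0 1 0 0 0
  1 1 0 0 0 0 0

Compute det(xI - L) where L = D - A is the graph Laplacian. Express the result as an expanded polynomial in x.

Each diagonal entry of L is the vertex degree and each off-diagonal entry is -1 where an edge is present, 0 otherwise; in the order [a, b, c, d, e, f, g] the diagonal is [2, 2, 2, 1, 2, 1, 2]. Computing det(xI - L) by cofactor expansion (or equivalently via sum-over-permutations) gives x^7 - 12x^6 + 55x^5 - 120x^4 + 125x^3 - 50x^2. The constant term is 0 because L is singular (the all-ones vector lies in its kernel).

x^7 - 12x^6 + 55x^5 - 120x^4 + 125x^3 - 50x^2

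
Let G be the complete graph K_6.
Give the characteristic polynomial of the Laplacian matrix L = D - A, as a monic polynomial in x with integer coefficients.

x^6 - 30x^5 + 360x^4 - 2160x^3 + 6480x^2 - 7776x

The graph has 6 vertices and degree multiset [5, 5, 5, 5, 5, 5]; D is the diagonal matrix of degrees and L = D - A. The eigenvalues of L are [0, 6, 6, 6, 6, 6]; the characteristic polynomial is the product of (x - lambda_i), which multiplies out to x^6 - 30x^5 + 360x^4 - 2160x^3 + 6480x^2 - 7776x. Since p(0) = det(-L) = 0, x divides p(x). There is one zero in the spectrum, matching the 1 component. The largest eigenvalue, 6, is at most the vertex count 6.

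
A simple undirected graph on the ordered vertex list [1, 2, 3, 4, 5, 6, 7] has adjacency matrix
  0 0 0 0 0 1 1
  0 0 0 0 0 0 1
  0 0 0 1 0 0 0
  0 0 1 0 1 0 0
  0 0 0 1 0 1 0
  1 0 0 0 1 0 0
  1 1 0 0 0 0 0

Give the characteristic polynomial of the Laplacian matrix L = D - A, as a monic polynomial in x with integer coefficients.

x^7 - 12x^6 + 55x^5 - 120x^4 + 126x^3 - 56x^2 + 7x

With the vertex order [1, 2, 3, 4, 5, 6, 7], the degrees are [2, 1, 1, 2, 2, 2, 2], giving D = diag(2, 1, 1, 2, 2, 2, 2) and L = D - A. Computing det(xI - L) by cofactor expansion (or equivalently via sum-over-permutations) gives x^7 - 12x^6 + 55x^5 - 120x^4 + 126x^3 - 56x^2 + 7x. The constant term is 0 because L is singular (the all-ones vector lies in its kernel).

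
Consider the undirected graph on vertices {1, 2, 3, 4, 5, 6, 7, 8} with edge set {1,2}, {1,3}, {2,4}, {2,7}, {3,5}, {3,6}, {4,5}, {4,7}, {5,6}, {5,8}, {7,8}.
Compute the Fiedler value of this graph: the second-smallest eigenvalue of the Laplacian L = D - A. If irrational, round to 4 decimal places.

Each diagonal entry of L is the vertex degree and each off-diagonal entry is -1 where an edge is present, 0 otherwise; in the order [1, 2, 3, 4, 5, 6, 7, 8] the diagonal is [2, 3, 3, 3, 4, 2, 3, 2]. The smallest Laplacian eigenvalue is always 0. The next one, lambda_2 = 1, measures how hard the graph is to disconnect: larger values mean better connectivity. The eigenvalues sum to 22, which equals trace(L) = 2|E|. There is one zero in the spectrum, matching the 1 component.

1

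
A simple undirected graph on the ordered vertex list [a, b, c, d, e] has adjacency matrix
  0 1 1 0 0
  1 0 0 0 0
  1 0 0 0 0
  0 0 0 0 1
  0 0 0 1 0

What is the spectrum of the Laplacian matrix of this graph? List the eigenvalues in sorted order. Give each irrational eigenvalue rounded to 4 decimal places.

[0, 0, 1, 2, 3]

Each diagonal entry of L is the vertex degree and each off-diagonal entry is -1 where an edge is present, 0 otherwise; in the order [a, b, c, d, e] the diagonal is [2, 1, 1, 1, 1]. The multiplicity of 0 as a Laplacian eigenvalue equals the number of connected components. The 2 zero eigenvalues correspond to the 2 connected components. There are 2 zeros in the spectrum, matching the 2 components. The eigenvalues sum to 6, which equals trace(L) = 2|E|.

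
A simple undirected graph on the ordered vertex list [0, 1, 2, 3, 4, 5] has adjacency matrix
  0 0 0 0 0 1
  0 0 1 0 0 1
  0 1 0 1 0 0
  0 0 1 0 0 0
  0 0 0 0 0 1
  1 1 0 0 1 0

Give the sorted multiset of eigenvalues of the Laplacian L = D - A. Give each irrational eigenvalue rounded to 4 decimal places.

[0, 0.3249, 1, 1.4608, 3, 4.2143]

Each diagonal entry of L is the vertex degree and each off-diagonal entry is -1 where an edge is present, 0 otherwise; in the order [0, 1, 2, 3, 4, 5] the diagonal is [1, 2, 2, 1, 1, 3]. Since every row of L sums to 0, the all-ones vector is in the kernel and 0 is an eigenvalue. By the matrix-tree theorem the graph has (1/6) * product of the nonzero eigenvalues = 1 spanning tree.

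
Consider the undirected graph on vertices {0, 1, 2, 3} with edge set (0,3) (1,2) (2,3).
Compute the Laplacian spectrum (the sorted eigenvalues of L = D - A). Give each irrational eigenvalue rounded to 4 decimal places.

[0, 0.5858, 2, 3.4142]

With the vertex order [0, 1, 2, 3], the degrees are [1, 1, 2, 2], giving D = diag(1, 1, 2, 2) and L = D - A. L is symmetric positive semidefinite, so every eigenvalue is real and nonnegative. The largest eigenvalue, 3.4142, is at most the vertex count 4.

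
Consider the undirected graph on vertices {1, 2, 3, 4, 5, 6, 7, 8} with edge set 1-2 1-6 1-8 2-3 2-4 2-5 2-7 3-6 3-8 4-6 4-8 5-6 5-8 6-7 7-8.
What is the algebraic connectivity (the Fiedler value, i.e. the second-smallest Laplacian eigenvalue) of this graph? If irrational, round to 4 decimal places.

With the vertex order [1, 2, 3, 4, 5, 6, 7, 8], the degrees are [3, 5, 3, 3, 3, 5, 3, 5], giving D = diag(3, 5, 3, 3, 3, 5, 3, 5) and L = D - A. Computing the eigenvalues of L and sorting gives [0, 3, 3, 3, 3, 5, 5, 8]. The Fiedler value lambda_2 = 3 is strictly positive, so the graph is connected. The largest eigenvalue, 8, is at most the vertex count 8.

3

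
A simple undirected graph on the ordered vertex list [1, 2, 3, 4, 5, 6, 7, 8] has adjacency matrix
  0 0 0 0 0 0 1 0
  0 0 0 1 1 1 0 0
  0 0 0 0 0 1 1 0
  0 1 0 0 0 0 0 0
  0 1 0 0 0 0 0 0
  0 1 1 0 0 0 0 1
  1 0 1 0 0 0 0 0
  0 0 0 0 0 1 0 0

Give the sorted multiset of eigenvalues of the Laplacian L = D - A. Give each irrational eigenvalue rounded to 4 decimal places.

[0, 0.2243, 0.5858, 1, 1.4108, 2.7237, 3.4142, 4.6412]

Reading degrees in the order [1, 2, 3, 4, 5, 6, 7, 8] gives [1, 3, 2, 1, 1, 3, 2, 1]; set D = diag(1, 3, 2, 1, 1, 3, 2, 1) and form L = D - A. The multiplicity of 0 as a Laplacian eigenvalue equals the number of connected components. There is one zero in the spectrum, matching the 1 component.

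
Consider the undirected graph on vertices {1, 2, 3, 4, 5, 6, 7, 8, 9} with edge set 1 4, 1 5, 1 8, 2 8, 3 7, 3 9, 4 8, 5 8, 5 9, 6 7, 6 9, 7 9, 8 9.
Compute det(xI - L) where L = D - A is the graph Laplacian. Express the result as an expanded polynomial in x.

x^9 - 26x^8 + 280x^7 - 1620x^6 + 5459x^5 - 10846x^4 + 12221x^3 - 6990x^2 + 1512x

With the vertex order [1, 2, 3, 4, 5, 6, 7, 8, 9], the degrees are [3, 1, 2, 2, 3, 2, 3, 5, 5], giving D = diag(3, 1, 2, 2, 3, 2, 3, 5, 5) and L = D - A. L has integer entries, so p(x) = det(xI - L) has integer coefficients. Expanding the determinant yields x^9 - 26x^8 + 280x^7 - 1620x^6 + 5459x^5 - 10846x^4 + 12221x^3 - 6990x^2 + 1512x. The coefficient of x^8 equals -trace(L) = -26, matching the sum of degrees. By the matrix-tree theorem the graph has (1/9) * product of the nonzero eigenvalues = 168 spanning trees.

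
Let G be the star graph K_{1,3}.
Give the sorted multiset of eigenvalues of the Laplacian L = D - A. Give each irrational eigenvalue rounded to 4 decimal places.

The graph has 4 vertices and degree multiset [3, 1, 1, 1]; D is the diagonal matrix of degrees and L = D - A. Diagonalising L (or applying a numerical eigensolver to the 4x4 matrix) gives the spectrum above. The single zero eigenvalue shows the graph is connected. By the matrix-tree theorem the graph has (1/4) * product of the nonzero eigenvalues = 1 spanning tree. The eigenvalues sum to 6, which equals trace(L) = 2|E|.

[0, 1, 1, 4]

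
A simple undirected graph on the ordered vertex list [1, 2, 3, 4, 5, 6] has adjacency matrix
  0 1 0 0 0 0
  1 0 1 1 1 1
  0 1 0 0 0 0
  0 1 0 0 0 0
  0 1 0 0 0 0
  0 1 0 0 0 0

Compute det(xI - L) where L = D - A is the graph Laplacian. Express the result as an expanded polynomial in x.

x^6 - 10x^5 + 30x^4 - 40x^3 + 25x^2 - 6x

Reading degrees in the order [1, 2, 3, 4, 5, 6] gives [1, 5, 1, 1, 1, 1]; set D = diag(1, 5, 1, 1, 1, 1) and form L = D - A. The eigenvalues of L are [0, 1, 1, 1, 1, 6]; the characteristic polynomial is the product of (x - lambda_i), which multiplies out to x^6 - 10x^5 + 30x^4 - 40x^3 + 25x^2 - 6x. The coefficient of x^5 equals -trace(L) = -10, matching the sum of degrees.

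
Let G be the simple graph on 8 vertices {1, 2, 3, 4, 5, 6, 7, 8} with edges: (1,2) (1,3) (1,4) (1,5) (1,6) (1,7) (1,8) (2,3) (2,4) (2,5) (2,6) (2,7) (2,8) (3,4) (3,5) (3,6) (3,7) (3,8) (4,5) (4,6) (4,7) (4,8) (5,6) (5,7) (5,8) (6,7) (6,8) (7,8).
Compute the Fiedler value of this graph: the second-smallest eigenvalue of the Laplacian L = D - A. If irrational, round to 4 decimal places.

Each diagonal entry of L is the vertex degree and each off-diagonal entry is -1 where an edge is present, 0 otherwise; in the order [1, 2, 3, 4, 5, 6, 7, 8] the diagonal is [7, 7, 7, 7, 7, 7, 7, 7]. The smallest Laplacian eigenvalue is always 0. The next one, lambda_2 = 8, measures how hard the graph is to disconnect: larger values mean better connectivity. The largest eigenvalue, 8, is at most the vertex count 8.

8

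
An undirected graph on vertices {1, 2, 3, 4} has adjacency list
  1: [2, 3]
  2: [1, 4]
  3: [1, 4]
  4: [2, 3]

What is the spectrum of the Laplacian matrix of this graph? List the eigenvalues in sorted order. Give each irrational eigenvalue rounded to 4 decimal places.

Each diagonal entry of L is the vertex degree and each off-diagonal entry is -1 where an edge is present, 0 otherwise; in the order [1, 2, 3, 4] the diagonal is [2, 2, 2, 2]. Diagonalising L (or applying a numerical eigensolver to the 4x4 matrix) gives the spectrum above. The eigenvalues sum to 8, which equals trace(L) = 2|E|. There is one zero in the spectrum, matching the 1 component.

[0, 2, 2, 4]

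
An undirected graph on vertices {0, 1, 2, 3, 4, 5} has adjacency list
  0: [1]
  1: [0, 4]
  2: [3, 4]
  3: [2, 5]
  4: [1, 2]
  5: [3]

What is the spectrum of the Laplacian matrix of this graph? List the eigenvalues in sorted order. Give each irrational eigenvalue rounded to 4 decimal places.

With the vertex order [0, 1, 2, 3, 4, 5], the degrees are [1, 2, 2, 2, 2, 1], giving D = diag(1, 2, 2, 2, 2, 1) and L = D - A. The multiplicity of 0 as a Laplacian eigenvalue equals the number of connected components. By the matrix-tree theorem the graph has (1/6) * product of the nonzero eigenvalues = 1 spanning tree.

[0, 0.2679, 1, 2, 3, 3.7321]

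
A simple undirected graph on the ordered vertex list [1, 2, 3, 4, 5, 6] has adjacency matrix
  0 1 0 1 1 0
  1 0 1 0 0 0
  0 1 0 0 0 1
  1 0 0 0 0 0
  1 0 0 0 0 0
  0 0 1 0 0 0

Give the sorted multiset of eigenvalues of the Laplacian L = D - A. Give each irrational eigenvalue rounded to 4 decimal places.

[0, 0.3249, 1, 1.4608, 3, 4.2143]

With the vertex order [1, 2, 3, 4, 5, 6], the degrees are [3, 2, 2, 1, 1, 1], giving D = diag(3, 2, 2, 1, 1, 1) and L = D - A. L is symmetric positive semidefinite, so every eigenvalue is real and nonnegative.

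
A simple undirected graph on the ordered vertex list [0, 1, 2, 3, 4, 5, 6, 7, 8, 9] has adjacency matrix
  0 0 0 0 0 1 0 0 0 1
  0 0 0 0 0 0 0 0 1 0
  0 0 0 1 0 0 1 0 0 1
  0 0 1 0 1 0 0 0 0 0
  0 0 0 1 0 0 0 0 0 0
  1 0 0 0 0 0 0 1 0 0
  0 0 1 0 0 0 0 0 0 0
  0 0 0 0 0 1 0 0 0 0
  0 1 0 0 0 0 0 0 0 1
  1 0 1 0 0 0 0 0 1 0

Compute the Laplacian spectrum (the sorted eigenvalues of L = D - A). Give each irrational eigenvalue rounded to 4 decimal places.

[0, 0.1859, 0.2989, 0.6329, 1.1826, 2, 2.3183, 3.0437, 3.5861, 4.7517]

Each diagonal entry of L is the vertex degree and each off-diagonal entry is -1 where an edge is present, 0 otherwise; in the order [0, 1, 2, 3, 4, 5, 6, 7, 8, 9] the diagonal is [2, 1, 3, 2, 1, 2, 1, 1, 2, 3]. Diagonalising L (or applying a numerical eigensolver to the 10x10 matrix) gives the spectrum above. The single zero eigenvalue shows the graph is connected. There is one zero in the spectrum, matching the 1 component.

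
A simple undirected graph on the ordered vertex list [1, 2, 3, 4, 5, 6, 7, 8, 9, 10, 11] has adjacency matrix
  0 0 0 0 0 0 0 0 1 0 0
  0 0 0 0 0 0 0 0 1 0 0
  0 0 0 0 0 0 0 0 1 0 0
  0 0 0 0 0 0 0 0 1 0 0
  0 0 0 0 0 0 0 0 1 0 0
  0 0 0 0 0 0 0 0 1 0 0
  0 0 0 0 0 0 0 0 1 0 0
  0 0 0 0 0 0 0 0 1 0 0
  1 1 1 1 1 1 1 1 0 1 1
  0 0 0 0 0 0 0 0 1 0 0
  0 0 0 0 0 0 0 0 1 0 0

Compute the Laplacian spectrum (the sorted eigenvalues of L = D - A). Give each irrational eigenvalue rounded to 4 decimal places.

[0, 1, 1, 1, 1, 1, 1, 1, 1, 1, 11]

With the vertex order [1, 2, 3, 4, 5, 6, 7, 8, 9, 10, 11], the degrees are [1, 1, 1, 1, 1, 1, 1, 1, 10, 1, 1], giving D = diag(1, 1, 1, 1, 1, 1, 1, 1, 10, 1, 1) and L = D - A. The multiplicity of 0 as a Laplacian eigenvalue equals the number of connected components.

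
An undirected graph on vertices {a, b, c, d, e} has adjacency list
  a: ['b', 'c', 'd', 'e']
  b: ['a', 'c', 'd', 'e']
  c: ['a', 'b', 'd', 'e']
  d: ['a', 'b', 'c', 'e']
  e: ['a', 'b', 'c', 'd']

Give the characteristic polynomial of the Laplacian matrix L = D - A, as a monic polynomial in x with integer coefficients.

With the vertex order [a, b, c, d, e], the degrees are [4, 4, 4, 4, 4], giving D = diag(4, 4, 4, 4, 4) and L = D - A. L has integer entries, so p(x) = det(xI - L) has integer coefficients. Expanding the determinant yields x^5 - 20x^4 + 150x^3 - 500x^2 + 625x. Since p(0) = det(-L) = 0, x divides p(x). The largest eigenvalue, 5, is at most the vertex count 5. There is one zero in the spectrum, matching the 1 component.

x^5 - 20x^4 + 150x^3 - 500x^2 + 625x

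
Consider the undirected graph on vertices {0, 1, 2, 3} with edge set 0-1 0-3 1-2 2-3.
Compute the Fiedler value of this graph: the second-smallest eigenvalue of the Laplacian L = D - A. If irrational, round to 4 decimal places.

2

With the vertex order [0, 1, 2, 3], the degrees are [2, 2, 2, 2], giving D = diag(2, 2, 2, 2) and L = D - A. The smallest Laplacian eigenvalue is always 0. The next one, lambda_2 = 2, measures how hard the graph is to disconnect: larger values mean better connectivity. The largest eigenvalue, 4, is at most the vertex count 4. There is one zero in the spectrum, matching the 1 component.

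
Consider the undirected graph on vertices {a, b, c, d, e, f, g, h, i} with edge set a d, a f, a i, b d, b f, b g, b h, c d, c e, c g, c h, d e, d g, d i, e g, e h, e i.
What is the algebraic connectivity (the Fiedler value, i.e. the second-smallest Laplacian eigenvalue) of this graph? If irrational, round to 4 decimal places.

1.3534

With the vertex order [a, b, c, d, e, f, g, h, i], the degrees are [3, 4, 4, 6, 5, 2, 4, 3, 3], giving D = diag(3, 4, 4, 6, 5, 2, 4, 3, 3) and L = D - A. Computing the eigenvalues of L and sorting gives [0, 1.3534, 2.0269, 3.3083, 4, 4.1930, 5.5417, 6.2140, 7.3628]. The Fiedler value lambda_2 = 1.3534 is strictly positive, so the graph is connected. The eigenvalues sum to 34, which equals trace(L) = 2|E|.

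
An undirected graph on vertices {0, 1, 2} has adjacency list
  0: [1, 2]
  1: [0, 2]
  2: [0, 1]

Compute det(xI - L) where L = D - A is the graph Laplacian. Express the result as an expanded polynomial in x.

Each diagonal entry of L is the vertex degree and each off-diagonal entry is -1 where an edge is present, 0 otherwise; in the order [0, 1, 2] the diagonal is [2, 2, 2]. L has integer entries, so p(x) = det(xI - L) has integer coefficients. Expanding the determinant yields x^3 - 6x^2 + 9x. The constant term is 0 because L is singular (the all-ones vector lies in its kernel). By the matrix-tree theorem the graph has (1/3) * product of the nonzero eigenvalues = 3 spanning trees. There is one zero in the spectrum, matching the 1 component.

x^3 - 6x^2 + 9x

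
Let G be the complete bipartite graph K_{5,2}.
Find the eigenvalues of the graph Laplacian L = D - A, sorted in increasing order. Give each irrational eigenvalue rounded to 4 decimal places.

[0, 2, 2, 2, 2, 5, 7]

The graph has 7 vertices and degree multiset [5, 5, 2, 2, 2, 2, 2]; D is the diagonal matrix of degrees and L = D - A. Diagonalising L (or applying a numerical eigensolver to the 7x7 matrix) gives the spectrum above. The single zero eigenvalue shows the graph is connected. The eigenvalues sum to 20, which equals trace(L) = 2|E|.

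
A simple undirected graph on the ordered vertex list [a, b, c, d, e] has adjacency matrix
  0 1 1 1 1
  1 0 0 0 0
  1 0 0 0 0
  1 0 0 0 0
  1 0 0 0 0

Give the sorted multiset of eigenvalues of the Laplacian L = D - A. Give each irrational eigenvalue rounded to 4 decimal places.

[0, 1, 1, 1, 5]

With the vertex order [a, b, c, d, e], the degrees are [4, 1, 1, 1, 1], giving D = diag(4, 1, 1, 1, 1) and L = D - A. L is symmetric positive semidefinite, so every eigenvalue is real and nonnegative. The largest eigenvalue, 5, is at most the vertex count 5.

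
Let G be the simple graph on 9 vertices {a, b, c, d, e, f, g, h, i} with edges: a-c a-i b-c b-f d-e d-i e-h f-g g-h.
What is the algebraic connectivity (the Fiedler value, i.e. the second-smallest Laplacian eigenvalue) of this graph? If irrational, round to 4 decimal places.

Reading degrees in the order [a, b, c, d, e, f, g, h, i] gives [2, 2, 2, 2, 2, 2, 2, 2, 2]; set D = diag(2, 2, 2, 2, 2, 2, 2, 2, 2) and form L = D - A. The sorted Laplacian eigenvalues are [0, 0.4679, 0.4679, 1.6527, 1.6527, 3, 3, 3.8794, 3.8794]; the algebraic connectivity is the second entry, 0.4679. The eigenvalues sum to 18, which equals trace(L) = 2|E|.

0.4679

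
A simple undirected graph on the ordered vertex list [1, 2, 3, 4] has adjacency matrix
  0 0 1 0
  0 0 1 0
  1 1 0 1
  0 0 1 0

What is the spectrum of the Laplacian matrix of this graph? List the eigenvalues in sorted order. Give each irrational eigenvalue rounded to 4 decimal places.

[0, 1, 1, 4]

With the vertex order [1, 2, 3, 4], the degrees are [1, 1, 3, 1], giving D = diag(1, 1, 3, 1) and L = D - A. L is symmetric positive semidefinite, so every eigenvalue is real and nonnegative. The largest eigenvalue, 4, is at most the vertex count 4.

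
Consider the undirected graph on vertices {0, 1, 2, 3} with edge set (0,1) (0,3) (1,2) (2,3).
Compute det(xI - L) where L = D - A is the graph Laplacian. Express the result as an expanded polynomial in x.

Reading degrees in the order [0, 1, 2, 3] gives [2, 2, 2, 2]; set D = diag(2, 2, 2, 2) and form L = D - A. The eigenvalues of L are [0, 2, 2, 4]; the characteristic polynomial is the product of (x - lambda_i), which multiplies out to x^4 - 8x^3 + 20x^2 - 16x. Since p(0) = det(-L) = 0, x divides p(x). The eigenvalues sum to 8, which equals trace(L) = 2|E|.

x^4 - 8x^3 + 20x^2 - 16x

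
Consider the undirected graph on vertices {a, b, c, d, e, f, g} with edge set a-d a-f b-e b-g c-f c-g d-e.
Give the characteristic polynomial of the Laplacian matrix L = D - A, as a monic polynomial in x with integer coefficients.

Each diagonal entry of L is the vertex degree and each off-diagonal entry is -1 where an edge is present, 0 otherwise; in the order [a, b, c, d, e, f, g] the diagonal is [2, 2, 2, 2, 2, 2, 2]. Computing det(xI - L) by cofactor expansion (or equivalently via sum-over-permutations) gives x^7 - 14x^6 + 77x^5 - 210x^4 + 294x^3 - 196x^2 + 49x. The constant term is 0 because L is singular (the all-ones vector lies in its kernel).

x^7 - 14x^6 + 77x^5 - 210x^4 + 294x^3 - 196x^2 + 49x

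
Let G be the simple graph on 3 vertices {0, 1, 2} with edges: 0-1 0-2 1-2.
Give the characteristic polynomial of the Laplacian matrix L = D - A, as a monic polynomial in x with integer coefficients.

With the vertex order [0, 1, 2], the degrees are [2, 2, 2], giving D = diag(2, 2, 2) and L = D - A. L has integer entries, so p(x) = det(xI - L) has integer coefficients. Expanding the determinant yields x^3 - 6x^2 + 9x. Since p(0) = det(-L) = 0, x divides p(x). By the matrix-tree theorem the graph has (1/3) * product of the nonzero eigenvalues = 3 spanning trees. There is one zero in the spectrum, matching the 1 component.

x^3 - 6x^2 + 9x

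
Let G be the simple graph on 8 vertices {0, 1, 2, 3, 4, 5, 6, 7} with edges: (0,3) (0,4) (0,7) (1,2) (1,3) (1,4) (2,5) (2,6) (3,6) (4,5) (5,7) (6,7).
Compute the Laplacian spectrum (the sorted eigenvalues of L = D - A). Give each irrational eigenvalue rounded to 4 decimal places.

With the vertex order [0, 1, 2, 3, 4, 5, 6, 7], the degrees are [3, 3, 3, 3, 3, 3, 3, 3], giving D = diag(3, 3, 3, 3, 3, 3, 3, 3) and L = D - A. Since every row of L sums to 0, the all-ones vector is in the kernel and 0 is an eigenvalue.

[0, 2, 2, 2, 4, 4, 4, 6]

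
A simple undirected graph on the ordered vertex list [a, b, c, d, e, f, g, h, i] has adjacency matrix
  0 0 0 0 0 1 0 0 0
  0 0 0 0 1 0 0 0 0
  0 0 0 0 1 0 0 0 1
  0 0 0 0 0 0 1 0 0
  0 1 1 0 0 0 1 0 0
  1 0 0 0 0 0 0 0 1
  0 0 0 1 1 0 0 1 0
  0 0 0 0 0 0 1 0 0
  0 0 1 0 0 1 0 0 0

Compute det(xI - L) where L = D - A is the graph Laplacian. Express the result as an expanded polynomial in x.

x^9 - 16x^8 + 103x^7 - 344x^6 + 642x^5 - 674x^4 + 381x^3 - 102x^2 + 9x

Each diagonal entry of L is the vertex degree and each off-diagonal entry is -1 where an edge is present, 0 otherwise; in the order [a, b, c, d, e, f, g, h, i] the diagonal is [1, 1, 2, 1, 3, 2, 3, 1, 2]. Computing det(xI - L) by cofactor expansion (or equivalently via sum-over-permutations) gives x^9 - 16x^8 + 103x^7 - 344x^6 + 642x^5 - 674x^4 + 381x^3 - 102x^2 + 9x. The coefficient of x^8 equals -trace(L) = -16, matching the sum of degrees. The largest eigenvalue, 4.6437, is at most the vertex count 9.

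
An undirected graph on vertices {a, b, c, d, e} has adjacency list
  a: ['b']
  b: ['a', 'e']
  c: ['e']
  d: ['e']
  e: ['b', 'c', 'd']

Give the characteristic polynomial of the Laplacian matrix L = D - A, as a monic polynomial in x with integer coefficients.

x^5 - 8x^4 + 20x^3 - 18x^2 + 5x

Reading degrees in the order [a, b, c, d, e] gives [1, 2, 1, 1, 3]; set D = diag(1, 2, 1, 1, 3) and form L = D - A. Computing det(xI - L) by cofactor expansion (or equivalently via sum-over-permutations) gives x^5 - 8x^4 + 20x^3 - 18x^2 + 5x. The coefficient of x^4 equals -trace(L) = -8, matching the sum of degrees.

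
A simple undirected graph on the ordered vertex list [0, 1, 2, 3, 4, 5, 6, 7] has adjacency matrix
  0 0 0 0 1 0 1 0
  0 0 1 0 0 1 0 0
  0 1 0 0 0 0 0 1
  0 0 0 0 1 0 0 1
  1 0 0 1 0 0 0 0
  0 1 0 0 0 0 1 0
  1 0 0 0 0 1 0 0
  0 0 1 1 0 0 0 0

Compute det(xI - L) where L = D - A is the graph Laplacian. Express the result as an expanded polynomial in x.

x^8 - 16x^7 + 104x^6 - 352x^5 + 660x^4 - 672x^3 + 336x^2 - 64x

With the vertex order [0, 1, 2, 3, 4, 5, 6, 7], the degrees are [2, 2, 2, 2, 2, 2, 2, 2], giving D = diag(2, 2, 2, 2, 2, 2, 2, 2) and L = D - A. Computing det(xI - L) by cofactor expansion (or equivalently via sum-over-permutations) gives x^8 - 16x^7 + 104x^6 - 352x^5 + 660x^4 - 672x^3 + 336x^2 - 64x. Since p(0) = det(-L) = 0, x divides p(x). There is one zero in the spectrum, matching the 1 component. The largest eigenvalue, 4, is at most the vertex count 8.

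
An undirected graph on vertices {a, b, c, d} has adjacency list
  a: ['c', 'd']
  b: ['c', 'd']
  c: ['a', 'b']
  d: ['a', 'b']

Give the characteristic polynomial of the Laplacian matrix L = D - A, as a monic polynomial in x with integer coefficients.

x^4 - 8x^3 + 20x^2 - 16x

Each diagonal entry of L is the vertex degree and each off-diagonal entry is -1 where an edge is present, 0 otherwise; in the order [a, b, c, d] the diagonal is [2, 2, 2, 2]. L has integer entries, so p(x) = det(xI - L) has integer coefficients. Expanding the determinant yields x^4 - 8x^3 + 20x^2 - 16x. The constant term is 0 because L is singular (the all-ones vector lies in its kernel). By the matrix-tree theorem the graph has (1/4) * product of the nonzero eigenvalues = 4 spanning trees. There is one zero in the spectrum, matching the 1 component.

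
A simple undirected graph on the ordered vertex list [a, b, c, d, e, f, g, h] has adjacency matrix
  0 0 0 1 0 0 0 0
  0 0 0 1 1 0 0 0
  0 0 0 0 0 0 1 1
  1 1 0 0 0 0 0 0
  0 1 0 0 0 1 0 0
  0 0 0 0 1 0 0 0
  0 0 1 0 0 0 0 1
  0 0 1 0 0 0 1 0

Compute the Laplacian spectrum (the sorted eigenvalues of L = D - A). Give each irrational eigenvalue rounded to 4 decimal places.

With the vertex order [a, b, c, d, e, f, g, h], the degrees are [1, 2, 2, 2, 2, 1, 2, 2], giving D = diag(1, 2, 2, 2, 2, 1, 2, 2) and L = D - A. Since every row of L sums to 0, the all-ones vector is in the kernel and 0 is an eigenvalue. The 2 zero eigenvalues correspond to the 2 connected components. The eigenvalues sum to 14, which equals trace(L) = 2|E|. The largest eigenvalue, 3.6180, is at most the vertex count 8.

[0, 0, 0.3820, 1.3820, 2.6180, 3, 3, 3.6180]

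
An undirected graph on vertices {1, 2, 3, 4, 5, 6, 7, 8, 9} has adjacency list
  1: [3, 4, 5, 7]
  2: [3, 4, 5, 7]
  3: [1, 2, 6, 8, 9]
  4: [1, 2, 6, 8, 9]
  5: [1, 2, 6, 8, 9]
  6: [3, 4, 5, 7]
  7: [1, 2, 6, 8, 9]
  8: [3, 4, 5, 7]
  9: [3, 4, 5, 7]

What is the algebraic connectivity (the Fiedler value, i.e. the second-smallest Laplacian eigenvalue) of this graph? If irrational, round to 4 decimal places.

With the vertex order [1, 2, 3, 4, 5, 6, 7, 8, 9], the degrees are [4, 4, 5, 5, 5, 4, 5, 4, 4], giving D = diag(4, 4, 5, 5, 5, 4, 5, 4, 4) and L = D - A. Computing the eigenvalues of L and sorting gives [0, 4, 4, 4, 4, 5, 5, 5, 9]. The Fiedler value lambda_2 = 4 is strictly positive, so the graph is connected. The eigenvalues sum to 40, which equals trace(L) = 2|E|. There is one zero in the spectrum, matching the 1 component.

4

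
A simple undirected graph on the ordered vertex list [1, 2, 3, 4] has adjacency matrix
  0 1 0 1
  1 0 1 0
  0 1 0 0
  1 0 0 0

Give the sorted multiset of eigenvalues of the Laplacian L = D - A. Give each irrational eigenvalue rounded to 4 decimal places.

Each diagonal entry of L is the vertex degree and each off-diagonal entry is -1 where an edge is present, 0 otherwise; in the order [1, 2, 3, 4] the diagonal is [2, 2, 1, 1]. Since every row of L sums to 0, the all-ones vector is in the kernel and 0 is an eigenvalue. By the matrix-tree theorem the graph has (1/4) * product of the nonzero eigenvalues = 1 spanning tree.

[0, 0.5858, 2, 3.4142]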